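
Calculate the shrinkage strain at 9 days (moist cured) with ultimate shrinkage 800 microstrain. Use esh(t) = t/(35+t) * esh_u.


esh(9) = 9 / (35 + 9) * 800
= 9 / 44 * 800
= 163.6 microstrain

163.6


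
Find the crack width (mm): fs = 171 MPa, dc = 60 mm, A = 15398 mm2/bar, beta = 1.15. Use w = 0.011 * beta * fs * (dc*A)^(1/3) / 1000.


w = 0.011 * beta * fs * (dc * A)^(1/3) / 1000
= 0.011 * 1.15 * 171 * (60 * 15398)^(1/3) / 1000
= 0.211 mm

0.211


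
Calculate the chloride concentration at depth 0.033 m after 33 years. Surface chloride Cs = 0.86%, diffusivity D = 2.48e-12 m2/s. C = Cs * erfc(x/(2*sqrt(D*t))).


t_seconds = 33 * 365.25 * 24 * 3600 = 1041400800.0 s
arg = 0.033 / (2 * sqrt(2.48e-12 * 1041400800.0))
= 0.3247
erfc(0.3247) = 0.6461
C = 0.86 * 0.6461 = 0.5557%

0.5557


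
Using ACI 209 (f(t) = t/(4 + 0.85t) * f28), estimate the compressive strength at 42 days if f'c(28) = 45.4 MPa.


f(42) = 42 / (4 + 0.85 * 42) * 45.4
= 42 / 39.7 * 45.4
= 48.03 MPa

48.03


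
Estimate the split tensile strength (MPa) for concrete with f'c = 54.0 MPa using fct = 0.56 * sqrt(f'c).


fct = 0.56 * sqrt(54.0)
= 0.56 * 7.348
= 4.115 MPa

4.115


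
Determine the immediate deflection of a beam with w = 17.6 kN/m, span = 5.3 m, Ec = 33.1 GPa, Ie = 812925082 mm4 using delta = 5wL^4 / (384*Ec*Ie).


Convert: L = 5.3 m = 5300 mm, Ec = 33.1 GPa = 33100 MPa
delta = 5 * 17.6 * 5300^4 / (384 * 33100 * 812925082)
= 6.72 mm

6.72


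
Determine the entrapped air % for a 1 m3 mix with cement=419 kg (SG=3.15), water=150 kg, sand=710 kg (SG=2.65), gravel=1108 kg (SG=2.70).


Vol cement = 419 / (3.15 * 1000) = 0.133016 m3
Vol water = 150 / 1000 = 0.15 m3
Vol sand = 710 / (2.65 * 1000) = 0.267925 m3
Vol gravel = 1108 / (2.70 * 1000) = 0.41037 m3
Total solid + water volume = 0.961311 m3
Air = (1 - 0.961311) * 100 = 3.87%

3.87


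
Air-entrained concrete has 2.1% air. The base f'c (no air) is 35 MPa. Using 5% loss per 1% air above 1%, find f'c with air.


Strength loss = (2.1 - 1) * 5 = 5.5%
f'c = 35 * (1 - 5.5/100)
= 33.07 MPa

33.07


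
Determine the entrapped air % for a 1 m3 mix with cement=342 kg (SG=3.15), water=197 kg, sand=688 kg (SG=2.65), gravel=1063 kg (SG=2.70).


Vol cement = 342 / (3.15 * 1000) = 0.108571 m3
Vol water = 197 / 1000 = 0.197 m3
Vol sand = 688 / (2.65 * 1000) = 0.259623 m3
Vol gravel = 1063 / (2.70 * 1000) = 0.393704 m3
Total solid + water volume = 0.958898 m3
Air = (1 - 0.958898) * 100 = 4.11%

4.11


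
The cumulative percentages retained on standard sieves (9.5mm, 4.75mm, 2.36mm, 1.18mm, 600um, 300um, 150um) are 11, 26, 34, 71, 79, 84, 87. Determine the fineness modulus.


FM = sum(cumulative % retained) / 100
= 392 / 100
= 3.92

3.92


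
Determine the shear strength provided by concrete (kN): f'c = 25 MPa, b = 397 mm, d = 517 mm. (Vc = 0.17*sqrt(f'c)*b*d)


Vc = 0.17 * sqrt(25) * 397 * 517 / 1000
= 174.46 kN

174.46


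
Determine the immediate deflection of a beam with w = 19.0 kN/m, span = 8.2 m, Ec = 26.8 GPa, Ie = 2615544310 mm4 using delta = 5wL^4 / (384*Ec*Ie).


Convert: L = 8.2 m = 8200 mm, Ec = 26.8 GPa = 26800 MPa
delta = 5 * 19.0 * 8200^4 / (384 * 26800 * 2615544310)
= 15.96 mm

15.96


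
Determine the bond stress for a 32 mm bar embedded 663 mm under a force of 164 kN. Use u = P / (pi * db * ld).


u = P / (pi * db * ld)
= 164 * 1000 / (pi * 32 * 663)
= 2.461 MPa

2.461


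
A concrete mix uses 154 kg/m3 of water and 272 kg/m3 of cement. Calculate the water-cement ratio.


w/c = water / cement
w/c = 154 / 272 = 0.566

0.566


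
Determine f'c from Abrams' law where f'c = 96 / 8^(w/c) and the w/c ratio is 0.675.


f'c = 96 / 8^0.675
= 96 / 4.07
= 23.59 MPa

23.59


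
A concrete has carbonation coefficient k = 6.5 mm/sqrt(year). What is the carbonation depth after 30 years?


depth = k * sqrt(t)
= 6.5 * sqrt(30)
= 35.6 mm

35.6


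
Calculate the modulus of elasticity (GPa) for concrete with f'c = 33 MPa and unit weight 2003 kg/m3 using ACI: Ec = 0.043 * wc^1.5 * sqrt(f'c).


Ec = 0.043 * 2003^1.5 * sqrt(33) / 1000
= 22.14 GPa

22.14


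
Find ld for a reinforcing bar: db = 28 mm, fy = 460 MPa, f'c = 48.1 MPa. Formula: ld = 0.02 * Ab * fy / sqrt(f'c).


Ab = pi * 28^2 / 4 = 615.752 mm2
ld = 0.02 * 615.752 * 460 / sqrt(48.1)
= 816.8 mm

816.8


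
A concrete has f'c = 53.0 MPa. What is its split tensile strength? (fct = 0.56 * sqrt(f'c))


fct = 0.56 * sqrt(53.0)
= 0.56 * 7.28
= 4.077 MPa

4.077


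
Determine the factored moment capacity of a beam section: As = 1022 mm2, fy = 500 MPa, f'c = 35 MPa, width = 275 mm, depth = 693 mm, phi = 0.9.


a = As * fy / (0.85 * f'c * b)
= 1022 * 500 / (0.85 * 35 * 275)
= 62.4599 mm
Mn = As * fy * (d - a/2) / 10^6
= 338.1645 kN-m
phi*Mn = 0.9 * 338.1645 = 304.35 kN-m

304.35


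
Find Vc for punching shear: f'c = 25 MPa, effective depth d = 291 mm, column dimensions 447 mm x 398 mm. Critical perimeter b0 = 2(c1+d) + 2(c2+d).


b0 = 2*(447 + 291) + 2*(398 + 291) = 2854 mm
Vc = 0.33 * sqrt(25) * 2854 * 291 / 1000
= 1370.35 kN

1370.35


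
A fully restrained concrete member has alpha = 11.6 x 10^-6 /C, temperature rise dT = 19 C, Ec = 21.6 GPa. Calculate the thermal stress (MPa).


sigma = alpha * dT * Ec
= 11.6e-6 * 19 * 21.6 * 1000
= 4.761 MPa

4.761


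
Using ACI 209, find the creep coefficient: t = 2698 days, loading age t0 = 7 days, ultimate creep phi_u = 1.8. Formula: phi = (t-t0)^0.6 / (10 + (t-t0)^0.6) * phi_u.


dt = 2698 - 7 = 2691
phi = 2691^0.6 / (10 + 2691^0.6) * 1.8
= 1.655

1.655


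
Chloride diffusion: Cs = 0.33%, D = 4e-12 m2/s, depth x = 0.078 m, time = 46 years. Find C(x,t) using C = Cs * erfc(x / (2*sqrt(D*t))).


t_seconds = 46 * 365.25 * 24 * 3600 = 1451649600.0 s
arg = 0.078 / (2 * sqrt(4e-12 * 1451649600.0))
= 0.5118
erfc(0.5118) = 0.4692
C = 0.33 * 0.4692 = 0.1548%

0.1548


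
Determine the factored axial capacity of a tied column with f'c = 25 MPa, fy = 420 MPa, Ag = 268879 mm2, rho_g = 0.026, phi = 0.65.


Ast = rho * Ag = 0.026 * 268879 = 6990.854 mm2
phi*Pn = 0.65 * 0.80 * (0.85 * 25 * (268879 - 6990.854) + 420 * 6990.854) / 1000
= 4420.67 kN

4420.67


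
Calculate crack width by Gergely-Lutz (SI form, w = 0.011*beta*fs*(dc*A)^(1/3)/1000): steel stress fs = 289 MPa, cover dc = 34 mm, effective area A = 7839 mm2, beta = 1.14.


w = 0.011 * beta * fs * (dc * A)^(1/3) / 1000
= 0.011 * 1.14 * 289 * (34 * 7839)^(1/3) / 1000
= 0.233 mm

0.233


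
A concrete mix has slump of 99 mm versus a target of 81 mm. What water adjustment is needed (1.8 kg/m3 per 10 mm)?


Difference = 81 - 99 = -18 mm
Water adjustment = -18 * 1.8 / 10 = -3.2 kg/m3

-3.2


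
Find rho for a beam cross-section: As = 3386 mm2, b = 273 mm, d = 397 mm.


rho = As / (b * d)
= 3386 / (273 * 397)
= 0.0312

0.0312


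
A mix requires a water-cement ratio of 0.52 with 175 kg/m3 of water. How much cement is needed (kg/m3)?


Cement = water / (w/c)
= 175 / 0.52
= 336.5 kg/m3

336.5


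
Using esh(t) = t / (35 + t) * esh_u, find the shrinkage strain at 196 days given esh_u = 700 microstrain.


esh(196) = 196 / (35 + 196) * 700
= 196 / 231 * 700
= 593.9 microstrain

593.9


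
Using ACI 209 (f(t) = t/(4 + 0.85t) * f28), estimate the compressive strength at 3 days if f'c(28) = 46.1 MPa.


f(3) = 3 / (4 + 0.85 * 3) * 46.1
= 3 / 6.55 * 46.1
= 21.11 MPa

21.11


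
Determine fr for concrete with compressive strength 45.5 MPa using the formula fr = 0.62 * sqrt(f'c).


fr = 0.62 * sqrt(45.5)
= 4.182 MPa

4.182


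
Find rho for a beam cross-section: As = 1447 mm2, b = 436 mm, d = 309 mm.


rho = As / (b * d)
= 1447 / (436 * 309)
= 0.0107

0.0107


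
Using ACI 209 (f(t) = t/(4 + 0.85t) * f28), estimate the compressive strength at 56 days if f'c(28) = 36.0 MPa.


f(56) = 56 / (4 + 0.85 * 56) * 36.0
= 56 / 51.6 * 36.0
= 39.07 MPa

39.07


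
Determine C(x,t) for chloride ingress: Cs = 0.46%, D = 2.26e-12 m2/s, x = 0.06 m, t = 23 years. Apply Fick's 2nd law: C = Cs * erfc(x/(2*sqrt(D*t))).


t_seconds = 23 * 365.25 * 24 * 3600 = 725824800.0 s
arg = 0.06 / (2 * sqrt(2.26e-12 * 725824800.0))
= 0.7407
erfc(0.7407) = 0.2949
C = 0.46 * 0.2949 = 0.1356%

0.1356


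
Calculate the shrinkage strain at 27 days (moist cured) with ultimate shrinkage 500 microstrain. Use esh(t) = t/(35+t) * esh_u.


esh(27) = 27 / (35 + 27) * 500
= 27 / 62 * 500
= 217.7 microstrain

217.7


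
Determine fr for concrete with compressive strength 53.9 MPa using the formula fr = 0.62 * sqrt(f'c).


fr = 0.62 * sqrt(53.9)
= 4.552 MPa

4.552


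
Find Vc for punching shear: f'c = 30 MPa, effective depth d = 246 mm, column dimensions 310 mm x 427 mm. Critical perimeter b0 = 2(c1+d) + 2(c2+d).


b0 = 2*(310 + 246) + 2*(427 + 246) = 2458 mm
Vc = 0.33 * sqrt(30) * 2458 * 246 / 1000
= 1092.93 kN

1092.93


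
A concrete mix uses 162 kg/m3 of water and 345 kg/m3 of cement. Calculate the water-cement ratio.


w/c = water / cement
w/c = 162 / 345 = 0.47

0.47


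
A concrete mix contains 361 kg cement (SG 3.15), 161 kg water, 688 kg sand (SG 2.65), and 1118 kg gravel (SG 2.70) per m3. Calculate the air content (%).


Vol cement = 361 / (3.15 * 1000) = 0.114603 m3
Vol water = 161 / 1000 = 0.161 m3
Vol sand = 688 / (2.65 * 1000) = 0.259623 m3
Vol gravel = 1118 / (2.70 * 1000) = 0.414074 m3
Total solid + water volume = 0.9493 m3
Air = (1 - 0.9493) * 100 = 5.07%

5.07


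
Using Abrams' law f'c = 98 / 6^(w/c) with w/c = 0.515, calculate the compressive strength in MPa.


f'c = 98 / 6^0.515
= 98 / 2.516
= 38.95 MPa

38.95


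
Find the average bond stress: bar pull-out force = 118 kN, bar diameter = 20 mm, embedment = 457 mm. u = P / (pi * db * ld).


u = P / (pi * db * ld)
= 118 * 1000 / (pi * 20 * 457)
= 4.109 MPa

4.109


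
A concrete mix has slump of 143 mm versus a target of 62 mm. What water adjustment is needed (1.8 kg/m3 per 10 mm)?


Difference = 62 - 143 = -81 mm
Water adjustment = -81 * 1.8 / 10 = -14.6 kg/m3

-14.6


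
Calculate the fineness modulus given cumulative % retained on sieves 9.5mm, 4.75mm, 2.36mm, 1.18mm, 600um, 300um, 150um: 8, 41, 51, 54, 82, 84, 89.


FM = sum(cumulative % retained) / 100
= 409 / 100
= 4.09

4.09


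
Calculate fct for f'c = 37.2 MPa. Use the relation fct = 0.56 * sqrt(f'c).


fct = 0.56 * sqrt(37.2)
= 0.56 * 6.099
= 3.416 MPa

3.416


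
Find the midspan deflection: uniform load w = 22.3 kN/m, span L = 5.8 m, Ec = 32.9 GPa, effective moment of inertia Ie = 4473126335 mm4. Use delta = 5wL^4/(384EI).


Convert: L = 5.8 m = 5800 mm, Ec = 32.9 GPa = 32900 MPa
delta = 5 * 22.3 * 5800^4 / (384 * 32900 * 4473126335)
= 2.23 mm

2.23


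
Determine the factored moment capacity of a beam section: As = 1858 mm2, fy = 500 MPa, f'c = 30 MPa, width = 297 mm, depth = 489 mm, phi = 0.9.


a = As * fy / (0.85 * f'c * b)
= 1858 * 500 / (0.85 * 30 * 297)
= 122.6646 mm
Mn = As * fy * (d - a/2) / 10^6
= 397.3033 kN-m
phi*Mn = 0.9 * 397.3033 = 357.57 kN-m

357.57


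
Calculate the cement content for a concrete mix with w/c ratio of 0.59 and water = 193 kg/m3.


Cement = water / (w/c)
= 193 / 0.59
= 327.1 kg/m3

327.1


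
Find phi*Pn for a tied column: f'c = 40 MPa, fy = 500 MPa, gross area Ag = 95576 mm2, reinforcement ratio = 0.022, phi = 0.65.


Ast = rho * Ag = 0.022 * 95576 = 2102.672 mm2
phi*Pn = 0.65 * 0.80 * (0.85 * 40 * (95576 - 2102.672) + 500 * 2102.672) / 1000
= 2199.3 kN

2199.3


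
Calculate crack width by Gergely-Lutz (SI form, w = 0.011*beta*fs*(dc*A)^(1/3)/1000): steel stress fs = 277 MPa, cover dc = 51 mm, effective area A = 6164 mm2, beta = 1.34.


w = 0.011 * beta * fs * (dc * A)^(1/3) / 1000
= 0.011 * 1.34 * 277 * (51 * 6164)^(1/3) / 1000
= 0.278 mm

0.278


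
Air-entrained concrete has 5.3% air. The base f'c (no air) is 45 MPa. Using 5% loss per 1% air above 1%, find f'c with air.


Strength loss = (5.3 - 1) * 5 = 21.5%
f'c = 45 * (1 - 21.5/100)
= 35.33 MPa

35.33


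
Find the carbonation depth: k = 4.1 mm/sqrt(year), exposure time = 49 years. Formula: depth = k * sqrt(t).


depth = k * sqrt(t)
= 4.1 * sqrt(49)
= 28.7 mm

28.7


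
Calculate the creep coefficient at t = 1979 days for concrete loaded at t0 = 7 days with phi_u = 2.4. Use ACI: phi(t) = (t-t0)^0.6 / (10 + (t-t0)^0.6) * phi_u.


dt = 1979 - 7 = 1972
phi = 1972^0.6 / (10 + 1972^0.6) * 2.4
= 2.171

2.171


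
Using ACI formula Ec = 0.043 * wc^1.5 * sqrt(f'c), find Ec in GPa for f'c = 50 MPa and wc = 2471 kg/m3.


Ec = 0.043 * 2471^1.5 * sqrt(50) / 1000
= 37.35 GPa

37.35


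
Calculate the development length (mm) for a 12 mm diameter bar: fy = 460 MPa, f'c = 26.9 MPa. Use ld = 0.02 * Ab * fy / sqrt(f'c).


Ab = pi * 12^2 / 4 = 113.097 mm2
ld = 0.02 * 113.097 * 460 / sqrt(26.9)
= 200.6 mm

200.6


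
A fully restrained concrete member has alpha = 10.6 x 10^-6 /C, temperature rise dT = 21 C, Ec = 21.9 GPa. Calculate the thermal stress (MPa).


sigma = alpha * dT * Ec
= 10.6e-6 * 21 * 21.9 * 1000
= 4.875 MPa

4.875


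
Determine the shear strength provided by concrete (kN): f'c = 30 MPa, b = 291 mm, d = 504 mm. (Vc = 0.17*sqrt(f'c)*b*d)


Vc = 0.17 * sqrt(30) * 291 * 504 / 1000
= 136.56 kN

136.56


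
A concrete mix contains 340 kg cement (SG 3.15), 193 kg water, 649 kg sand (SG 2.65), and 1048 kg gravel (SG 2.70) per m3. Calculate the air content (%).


Vol cement = 340 / (3.15 * 1000) = 0.107937 m3
Vol water = 193 / 1000 = 0.193 m3
Vol sand = 649 / (2.65 * 1000) = 0.244906 m3
Vol gravel = 1048 / (2.70 * 1000) = 0.388148 m3
Total solid + water volume = 0.93399 m3
Air = (1 - 0.93399) * 100 = 6.6%

6.6


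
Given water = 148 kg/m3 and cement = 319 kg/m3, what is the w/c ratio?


w/c = water / cement
w/c = 148 / 319 = 0.464

0.464


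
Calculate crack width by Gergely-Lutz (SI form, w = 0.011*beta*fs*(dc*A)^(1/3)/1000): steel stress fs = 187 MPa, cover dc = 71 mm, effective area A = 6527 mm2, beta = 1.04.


w = 0.011 * beta * fs * (dc * A)^(1/3) / 1000
= 0.011 * 1.04 * 187 * (71 * 6527)^(1/3) / 1000
= 0.166 mm

0.166


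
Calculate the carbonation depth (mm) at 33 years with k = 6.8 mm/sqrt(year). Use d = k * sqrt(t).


depth = k * sqrt(t)
= 6.8 * sqrt(33)
= 39.06 mm

39.06


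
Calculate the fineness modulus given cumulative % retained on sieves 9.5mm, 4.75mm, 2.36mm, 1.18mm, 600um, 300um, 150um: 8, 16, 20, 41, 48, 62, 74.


FM = sum(cumulative % retained) / 100
= 269 / 100
= 2.69

2.69


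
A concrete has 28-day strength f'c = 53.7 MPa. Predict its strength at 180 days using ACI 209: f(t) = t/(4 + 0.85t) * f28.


f(180) = 180 / (4 + 0.85 * 180) * 53.7
= 180 / 157.0 * 53.7
= 61.57 MPa

61.57


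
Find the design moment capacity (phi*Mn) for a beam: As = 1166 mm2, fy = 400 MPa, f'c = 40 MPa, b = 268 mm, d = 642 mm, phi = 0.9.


a = As * fy / (0.85 * f'c * b)
= 1166 * 400 / (0.85 * 40 * 268)
= 51.1853 mm
Mn = As * fy * (d - a/2) / 10^6
= 287.4924 kN-m
phi*Mn = 0.9 * 287.4924 = 258.74 kN-m

258.74


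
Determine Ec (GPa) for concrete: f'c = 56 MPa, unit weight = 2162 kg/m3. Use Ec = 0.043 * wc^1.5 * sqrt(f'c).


Ec = 0.043 * 2162^1.5 * sqrt(56) / 1000
= 32.35 GPa

32.35


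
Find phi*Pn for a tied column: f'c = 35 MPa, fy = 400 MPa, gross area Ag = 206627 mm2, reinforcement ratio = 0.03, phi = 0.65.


Ast = rho * Ag = 0.03 * 206627 = 6198.81 mm2
phi*Pn = 0.65 * 0.80 * (0.85 * 35 * (206627 - 6198.81) + 400 * 6198.81) / 1000
= 4389.98 kN

4389.98


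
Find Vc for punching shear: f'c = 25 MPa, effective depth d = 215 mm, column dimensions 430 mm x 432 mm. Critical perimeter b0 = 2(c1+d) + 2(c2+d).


b0 = 2*(430 + 215) + 2*(432 + 215) = 2584 mm
Vc = 0.33 * sqrt(25) * 2584 * 215 / 1000
= 916.67 kN

916.67


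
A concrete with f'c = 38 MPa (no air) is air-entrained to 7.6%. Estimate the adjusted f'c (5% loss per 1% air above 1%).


Strength loss = (7.6 - 1) * 5 = 33.0%
f'c = 38 * (1 - 33.0/100)
= 25.46 MPa

25.46


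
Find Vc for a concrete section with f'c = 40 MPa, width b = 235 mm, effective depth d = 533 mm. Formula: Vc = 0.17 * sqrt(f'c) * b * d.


Vc = 0.17 * sqrt(40) * 235 * 533 / 1000
= 134.67 kN

134.67


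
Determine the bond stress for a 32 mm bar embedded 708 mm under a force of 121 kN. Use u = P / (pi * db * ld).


u = P / (pi * db * ld)
= 121 * 1000 / (pi * 32 * 708)
= 1.7 MPa

1.7


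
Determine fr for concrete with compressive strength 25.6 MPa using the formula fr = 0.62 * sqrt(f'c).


fr = 0.62 * sqrt(25.6)
= 3.137 MPa

3.137


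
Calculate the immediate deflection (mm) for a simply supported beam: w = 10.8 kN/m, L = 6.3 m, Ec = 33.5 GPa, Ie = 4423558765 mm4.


Convert: L = 6.3 m = 6300 mm, Ec = 33.5 GPa = 33500 MPa
delta = 5 * 10.8 * 6300^4 / (384 * 33500 * 4423558765)
= 1.49 mm

1.49


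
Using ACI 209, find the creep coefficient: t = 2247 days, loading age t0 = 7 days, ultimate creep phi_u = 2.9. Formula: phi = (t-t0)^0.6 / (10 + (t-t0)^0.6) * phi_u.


dt = 2247 - 7 = 2240
phi = 2240^0.6 / (10 + 2240^0.6) * 2.9
= 2.642

2.642


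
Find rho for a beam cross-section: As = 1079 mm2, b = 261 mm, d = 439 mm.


rho = As / (b * d)
= 1079 / (261 * 439)
= 0.0094

0.0094


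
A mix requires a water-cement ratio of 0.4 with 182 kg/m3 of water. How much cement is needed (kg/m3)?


Cement = water / (w/c)
= 182 / 0.4
= 455.0 kg/m3

455.0


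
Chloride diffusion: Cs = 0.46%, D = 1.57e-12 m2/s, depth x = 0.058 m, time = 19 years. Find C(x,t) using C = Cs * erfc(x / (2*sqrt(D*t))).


t_seconds = 19 * 365.25 * 24 * 3600 = 599594400.0 s
arg = 0.058 / (2 * sqrt(1.57e-12 * 599594400.0))
= 0.9452
erfc(0.9452) = 0.1813
C = 0.46 * 0.1813 = 0.0834%

0.0834


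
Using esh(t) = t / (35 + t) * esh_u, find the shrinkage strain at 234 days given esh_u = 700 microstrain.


esh(234) = 234 / (35 + 234) * 700
= 234 / 269 * 700
= 608.9 microstrain

608.9


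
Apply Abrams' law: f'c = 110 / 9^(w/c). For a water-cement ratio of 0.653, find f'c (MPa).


f'c = 110 / 9^0.653
= 110 / 4.199
= 26.2 MPa

26.2


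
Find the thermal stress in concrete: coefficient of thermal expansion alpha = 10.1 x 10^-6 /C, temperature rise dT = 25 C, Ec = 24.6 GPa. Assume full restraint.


sigma = alpha * dT * Ec
= 10.1e-6 * 25 * 24.6 * 1000
= 6.212 MPa

6.212


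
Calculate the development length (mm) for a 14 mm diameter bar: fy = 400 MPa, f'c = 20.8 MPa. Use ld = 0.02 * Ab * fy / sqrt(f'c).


Ab = pi * 14^2 / 4 = 153.938 mm2
ld = 0.02 * 153.938 * 400 / sqrt(20.8)
= 270.0 mm

270.0


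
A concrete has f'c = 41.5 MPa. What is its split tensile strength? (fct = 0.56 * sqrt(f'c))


fct = 0.56 * sqrt(41.5)
= 0.56 * 6.442
= 3.608 MPa

3.608


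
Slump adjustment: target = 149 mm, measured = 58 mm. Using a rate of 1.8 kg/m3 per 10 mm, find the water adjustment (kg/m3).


Difference = 149 - 58 = 91 mm
Water adjustment = 91 * 1.8 / 10 = 16.4 kg/m3

16.4


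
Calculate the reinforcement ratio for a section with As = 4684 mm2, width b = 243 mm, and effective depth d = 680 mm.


rho = As / (b * d)
= 4684 / (243 * 680)
= 0.0283

0.0283


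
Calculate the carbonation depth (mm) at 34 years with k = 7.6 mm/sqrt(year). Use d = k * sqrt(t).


depth = k * sqrt(t)
= 7.6 * sqrt(34)
= 44.32 mm

44.32


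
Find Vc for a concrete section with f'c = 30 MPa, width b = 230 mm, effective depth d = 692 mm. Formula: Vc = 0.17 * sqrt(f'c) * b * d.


Vc = 0.17 * sqrt(30) * 230 * 692 / 1000
= 148.2 kN

148.2


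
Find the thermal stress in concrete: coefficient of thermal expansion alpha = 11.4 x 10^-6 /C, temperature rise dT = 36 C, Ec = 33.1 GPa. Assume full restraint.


sigma = alpha * dT * Ec
= 11.4e-6 * 36 * 33.1 * 1000
= 13.584 MPa

13.584


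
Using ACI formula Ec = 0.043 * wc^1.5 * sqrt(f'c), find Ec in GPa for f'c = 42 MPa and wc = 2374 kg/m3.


Ec = 0.043 * 2374^1.5 * sqrt(42) / 1000
= 32.23 GPa

32.23


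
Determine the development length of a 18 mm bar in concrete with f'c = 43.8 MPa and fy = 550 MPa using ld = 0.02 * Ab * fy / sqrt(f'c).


Ab = pi * 18^2 / 4 = 254.469 mm2
ld = 0.02 * 254.469 * 550 / sqrt(43.8)
= 423.0 mm

423.0


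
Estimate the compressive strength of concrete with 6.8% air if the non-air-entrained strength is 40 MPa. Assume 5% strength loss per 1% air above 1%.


Strength loss = (6.8 - 1) * 5 = 29.0%
f'c = 40 * (1 - 29.0/100)
= 28.4 MPa

28.4


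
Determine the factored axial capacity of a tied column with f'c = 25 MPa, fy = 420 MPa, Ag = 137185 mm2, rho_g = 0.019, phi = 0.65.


Ast = rho * Ag = 0.019 * 137185 = 2606.515 mm2
phi*Pn = 0.65 * 0.80 * (0.85 * 25 * (137185 - 2606.515) + 420 * 2606.515) / 1000
= 2056.36 kN

2056.36


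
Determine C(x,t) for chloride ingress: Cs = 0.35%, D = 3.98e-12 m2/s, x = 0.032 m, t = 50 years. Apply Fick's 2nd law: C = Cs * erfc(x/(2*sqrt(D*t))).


t_seconds = 50 * 365.25 * 24 * 3600 = 1577880000.0 s
arg = 0.032 / (2 * sqrt(3.98e-12 * 1577880000.0))
= 0.2019
erfc(0.2019) = 0.7752
C = 0.35 * 0.7752 = 0.2713%

0.2713


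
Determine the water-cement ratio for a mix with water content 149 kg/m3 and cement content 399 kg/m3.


w/c = water / cement
w/c = 149 / 399 = 0.373

0.373


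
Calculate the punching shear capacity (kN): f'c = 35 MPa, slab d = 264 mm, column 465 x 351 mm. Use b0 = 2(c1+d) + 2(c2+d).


b0 = 2*(465 + 264) + 2*(351 + 264) = 2688 mm
Vc = 0.33 * sqrt(35) * 2688 * 264 / 1000
= 1385.42 kN

1385.42


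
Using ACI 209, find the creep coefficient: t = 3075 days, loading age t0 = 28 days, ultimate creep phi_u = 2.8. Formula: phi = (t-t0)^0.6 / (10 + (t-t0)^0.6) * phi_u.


dt = 3075 - 28 = 3047
phi = 3047^0.6 / (10 + 3047^0.6) * 2.8
= 2.59

2.59


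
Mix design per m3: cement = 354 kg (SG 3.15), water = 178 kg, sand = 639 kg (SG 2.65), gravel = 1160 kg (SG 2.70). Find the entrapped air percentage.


Vol cement = 354 / (3.15 * 1000) = 0.112381 m3
Vol water = 178 / 1000 = 0.178 m3
Vol sand = 639 / (2.65 * 1000) = 0.241132 m3
Vol gravel = 1160 / (2.70 * 1000) = 0.42963 m3
Total solid + water volume = 0.961143 m3
Air = (1 - 0.961143) * 100 = 3.89%

3.89


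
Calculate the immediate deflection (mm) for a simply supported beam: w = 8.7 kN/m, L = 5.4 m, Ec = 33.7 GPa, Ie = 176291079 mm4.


Convert: L = 5.4 m = 5400 mm, Ec = 33.7 GPa = 33700 MPa
delta = 5 * 8.7 * 5400^4 / (384 * 33700 * 176291079)
= 16.21 mm

16.21


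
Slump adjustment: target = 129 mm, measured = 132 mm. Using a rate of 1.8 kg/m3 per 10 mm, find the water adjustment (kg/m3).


Difference = 129 - 132 = -3 mm
Water adjustment = -3 * 1.8 / 10 = -0.5 kg/m3

-0.5


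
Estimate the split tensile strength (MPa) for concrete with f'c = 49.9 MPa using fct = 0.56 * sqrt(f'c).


fct = 0.56 * sqrt(49.9)
= 0.56 * 7.064
= 3.956 MPa

3.956


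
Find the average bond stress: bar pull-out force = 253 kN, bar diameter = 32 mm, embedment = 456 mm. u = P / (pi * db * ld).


u = P / (pi * db * ld)
= 253 * 1000 / (pi * 32 * 456)
= 5.519 MPa

5.519


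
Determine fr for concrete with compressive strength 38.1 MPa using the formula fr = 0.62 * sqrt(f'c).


fr = 0.62 * sqrt(38.1)
= 3.827 MPa

3.827


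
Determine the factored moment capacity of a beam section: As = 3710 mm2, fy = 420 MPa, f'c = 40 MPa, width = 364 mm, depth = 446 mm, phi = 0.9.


a = As * fy / (0.85 * f'c * b)
= 3710 * 420 / (0.85 * 40 * 364)
= 125.905 mm
Mn = As * fy * (d - a/2) / 10^6
= 596.8646 kN-m
phi*Mn = 0.9 * 596.8646 = 537.18 kN-m

537.18


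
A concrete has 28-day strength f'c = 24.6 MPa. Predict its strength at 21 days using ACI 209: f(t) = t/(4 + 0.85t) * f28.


f(21) = 21 / (4 + 0.85 * 21) * 24.6
= 21 / 21.85 * 24.6
= 23.64 MPa

23.64


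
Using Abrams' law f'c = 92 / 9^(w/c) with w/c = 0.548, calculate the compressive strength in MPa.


f'c = 92 / 9^0.548
= 92 / 3.334
= 27.6 MPa

27.6


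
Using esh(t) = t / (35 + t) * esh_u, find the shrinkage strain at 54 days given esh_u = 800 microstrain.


esh(54) = 54 / (35 + 54) * 800
= 54 / 89 * 800
= 485.4 microstrain

485.4


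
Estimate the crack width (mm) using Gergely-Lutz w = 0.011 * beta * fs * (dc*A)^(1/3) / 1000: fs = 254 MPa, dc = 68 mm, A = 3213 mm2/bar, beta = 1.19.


w = 0.011 * beta * fs * (dc * A)^(1/3) / 1000
= 0.011 * 1.19 * 254 * (68 * 3213)^(1/3) / 1000
= 0.2 mm

0.2


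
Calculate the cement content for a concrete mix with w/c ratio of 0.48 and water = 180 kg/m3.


Cement = water / (w/c)
= 180 / 0.48
= 375.0 kg/m3

375.0


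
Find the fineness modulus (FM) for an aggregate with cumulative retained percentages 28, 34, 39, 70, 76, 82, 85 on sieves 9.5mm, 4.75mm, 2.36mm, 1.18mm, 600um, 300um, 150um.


FM = sum(cumulative % retained) / 100
= 414 / 100
= 4.14

4.14


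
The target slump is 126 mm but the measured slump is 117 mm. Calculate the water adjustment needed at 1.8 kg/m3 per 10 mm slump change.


Difference = 126 - 117 = 9 mm
Water adjustment = 9 * 1.8 / 10 = 1.6 kg/m3

1.6


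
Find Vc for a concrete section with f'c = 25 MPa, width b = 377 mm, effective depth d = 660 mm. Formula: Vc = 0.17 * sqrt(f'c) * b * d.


Vc = 0.17 * sqrt(25) * 377 * 660 / 1000
= 211.5 kN

211.5


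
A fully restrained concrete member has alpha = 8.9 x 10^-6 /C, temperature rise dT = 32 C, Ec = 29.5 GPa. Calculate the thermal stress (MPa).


sigma = alpha * dT * Ec
= 8.9e-6 * 32 * 29.5 * 1000
= 8.402 MPa

8.402


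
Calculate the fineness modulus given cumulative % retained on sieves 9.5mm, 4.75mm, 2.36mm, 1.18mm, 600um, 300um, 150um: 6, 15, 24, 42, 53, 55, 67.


FM = sum(cumulative % retained) / 100
= 262 / 100
= 2.62

2.62


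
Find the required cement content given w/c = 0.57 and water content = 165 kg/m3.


Cement = water / (w/c)
= 165 / 0.57
= 289.5 kg/m3

289.5


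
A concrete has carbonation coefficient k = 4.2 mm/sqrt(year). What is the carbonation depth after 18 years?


depth = k * sqrt(t)
= 4.2 * sqrt(18)
= 17.82 mm

17.82


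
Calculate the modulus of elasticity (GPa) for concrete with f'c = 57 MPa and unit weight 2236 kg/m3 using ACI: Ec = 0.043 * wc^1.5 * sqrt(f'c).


Ec = 0.043 * 2236^1.5 * sqrt(57) / 1000
= 34.33 GPa

34.33


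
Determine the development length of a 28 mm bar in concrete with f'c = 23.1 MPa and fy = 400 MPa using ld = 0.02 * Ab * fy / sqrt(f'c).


Ab = pi * 28^2 / 4 = 615.752 mm2
ld = 0.02 * 615.752 * 400 / sqrt(23.1)
= 1024.9 mm

1024.9


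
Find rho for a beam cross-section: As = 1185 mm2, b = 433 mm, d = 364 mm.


rho = As / (b * d)
= 1185 / (433 * 364)
= 0.0075

0.0075


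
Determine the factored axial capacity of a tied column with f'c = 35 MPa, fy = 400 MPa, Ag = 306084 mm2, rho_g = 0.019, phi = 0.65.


Ast = rho * Ag = 0.019 * 306084 = 5815.596 mm2
phi*Pn = 0.65 * 0.80 * (0.85 * 35 * (306084 - 5815.596) + 400 * 5815.596) / 1000
= 5854.8 kN

5854.8


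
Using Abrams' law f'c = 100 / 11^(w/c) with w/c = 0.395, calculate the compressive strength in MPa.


f'c = 100 / 11^0.395
= 100 / 2.578
= 38.78 MPa

38.78


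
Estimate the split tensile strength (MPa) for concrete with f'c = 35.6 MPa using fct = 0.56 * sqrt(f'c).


fct = 0.56 * sqrt(35.6)
= 0.56 * 5.967
= 3.341 MPa

3.341


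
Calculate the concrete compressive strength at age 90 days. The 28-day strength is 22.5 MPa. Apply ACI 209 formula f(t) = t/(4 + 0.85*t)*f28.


f(90) = 90 / (4 + 0.85 * 90) * 22.5
= 90 / 80.5 * 22.5
= 25.16 MPa

25.16


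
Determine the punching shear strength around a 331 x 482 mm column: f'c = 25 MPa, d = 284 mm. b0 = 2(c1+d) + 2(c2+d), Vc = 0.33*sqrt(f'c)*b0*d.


b0 = 2*(331 + 284) + 2*(482 + 284) = 2762 mm
Vc = 0.33 * sqrt(25) * 2762 * 284 / 1000
= 1294.27 kN

1294.27


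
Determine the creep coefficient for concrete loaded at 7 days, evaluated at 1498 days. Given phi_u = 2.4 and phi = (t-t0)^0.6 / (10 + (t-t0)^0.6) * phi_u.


dt = 1498 - 7 = 1491
phi = 1491^0.6 / (10 + 1491^0.6) * 2.4
= 2.134

2.134


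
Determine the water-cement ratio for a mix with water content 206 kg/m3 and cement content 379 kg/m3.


w/c = water / cement
w/c = 206 / 379 = 0.544

0.544


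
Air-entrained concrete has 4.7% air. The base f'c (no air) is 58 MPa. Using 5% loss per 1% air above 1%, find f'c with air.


Strength loss = (4.7 - 1) * 5 = 18.5%
f'c = 58 * (1 - 18.5/100)
= 47.27 MPa

47.27


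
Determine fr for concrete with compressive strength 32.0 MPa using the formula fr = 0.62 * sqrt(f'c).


fr = 0.62 * sqrt(32.0)
= 3.507 MPa

3.507


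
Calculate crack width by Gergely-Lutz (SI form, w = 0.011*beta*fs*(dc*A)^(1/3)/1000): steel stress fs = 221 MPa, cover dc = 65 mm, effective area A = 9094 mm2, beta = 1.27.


w = 0.011 * beta * fs * (dc * A)^(1/3) / 1000
= 0.011 * 1.27 * 221 * (65 * 9094)^(1/3) / 1000
= 0.259 mm

0.259


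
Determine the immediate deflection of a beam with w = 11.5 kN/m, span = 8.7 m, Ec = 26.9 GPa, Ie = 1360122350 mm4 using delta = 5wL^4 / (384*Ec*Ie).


Convert: L = 8.7 m = 8700 mm, Ec = 26.9 GPa = 26900 MPa
delta = 5 * 11.5 * 8700^4 / (384 * 26900 * 1360122350)
= 23.45 mm

23.45


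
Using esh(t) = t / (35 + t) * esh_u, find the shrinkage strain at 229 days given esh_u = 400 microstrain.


esh(229) = 229 / (35 + 229) * 400
= 229 / 264 * 400
= 347.0 microstrain

347.0


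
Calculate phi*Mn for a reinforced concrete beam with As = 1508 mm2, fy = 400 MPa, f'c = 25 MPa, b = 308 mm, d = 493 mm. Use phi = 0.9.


a = As * fy / (0.85 * f'c * b)
= 1508 * 400 / (0.85 * 25 * 308)
= 92.162 mm
Mn = As * fy * (d - a/2) / 10^6
= 269.5816 kN-m
phi*Mn = 0.9 * 269.5816 = 242.62 kN-m

242.62


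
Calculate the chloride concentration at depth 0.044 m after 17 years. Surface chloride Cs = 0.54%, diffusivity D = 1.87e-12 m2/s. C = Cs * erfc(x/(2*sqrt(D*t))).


t_seconds = 17 * 365.25 * 24 * 3600 = 536479200.0 s
arg = 0.044 / (2 * sqrt(1.87e-12 * 536479200.0))
= 0.6946
erfc(0.6946) = 0.326
C = 0.54 * 0.326 = 0.176%

0.176


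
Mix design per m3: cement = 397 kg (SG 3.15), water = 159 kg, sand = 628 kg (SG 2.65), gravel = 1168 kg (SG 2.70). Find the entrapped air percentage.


Vol cement = 397 / (3.15 * 1000) = 0.126032 m3
Vol water = 159 / 1000 = 0.159 m3
Vol sand = 628 / (2.65 * 1000) = 0.236981 m3
Vol gravel = 1168 / (2.70 * 1000) = 0.432593 m3
Total solid + water volume = 0.954605 m3
Air = (1 - 0.954605) * 100 = 4.54%

4.54


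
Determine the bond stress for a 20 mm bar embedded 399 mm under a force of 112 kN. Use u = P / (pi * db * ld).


u = P / (pi * db * ld)
= 112 * 1000 / (pi * 20 * 399)
= 4.468 MPa

4.468


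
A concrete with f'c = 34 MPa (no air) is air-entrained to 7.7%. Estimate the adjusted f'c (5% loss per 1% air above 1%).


Strength loss = (7.7 - 1) * 5 = 33.5%
f'c = 34 * (1 - 33.5/100)
= 22.61 MPa

22.61


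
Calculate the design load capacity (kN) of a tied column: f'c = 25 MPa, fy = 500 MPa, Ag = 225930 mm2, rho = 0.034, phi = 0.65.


Ast = rho * Ag = 0.034 * 225930 = 7681.62 mm2
phi*Pn = 0.65 * 0.80 * (0.85 * 25 * (225930 - 7681.62) + 500 * 7681.62) / 1000
= 4408.87 kN

4408.87


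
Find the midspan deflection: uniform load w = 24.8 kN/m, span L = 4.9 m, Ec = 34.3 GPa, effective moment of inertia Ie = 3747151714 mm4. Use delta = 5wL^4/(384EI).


Convert: L = 4.9 m = 4900 mm, Ec = 34.3 GPa = 34300 MPa
delta = 5 * 24.8 * 4900^4 / (384 * 34300 * 3747151714)
= 1.45 mm

1.45


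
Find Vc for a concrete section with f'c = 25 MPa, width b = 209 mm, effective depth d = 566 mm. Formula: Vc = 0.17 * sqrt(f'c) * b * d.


Vc = 0.17 * sqrt(25) * 209 * 566 / 1000
= 100.55 kN

100.55


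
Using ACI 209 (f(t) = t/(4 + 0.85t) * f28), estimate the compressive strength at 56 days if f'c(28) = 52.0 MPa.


f(56) = 56 / (4 + 0.85 * 56) * 52.0
= 56 / 51.6 * 52.0
= 56.43 MPa

56.43


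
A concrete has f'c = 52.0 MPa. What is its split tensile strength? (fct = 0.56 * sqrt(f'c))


fct = 0.56 * sqrt(52.0)
= 0.56 * 7.211
= 4.038 MPa

4.038


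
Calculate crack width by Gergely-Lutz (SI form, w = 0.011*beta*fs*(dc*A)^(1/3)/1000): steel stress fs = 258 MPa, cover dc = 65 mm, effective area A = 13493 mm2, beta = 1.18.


w = 0.011 * beta * fs * (dc * A)^(1/3) / 1000
= 0.011 * 1.18 * 258 * (65 * 13493)^(1/3) / 1000
= 0.321 mm

0.321


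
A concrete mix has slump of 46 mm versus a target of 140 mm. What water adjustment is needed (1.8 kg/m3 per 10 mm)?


Difference = 140 - 46 = 94 mm
Water adjustment = 94 * 1.8 / 10 = 16.9 kg/m3

16.9


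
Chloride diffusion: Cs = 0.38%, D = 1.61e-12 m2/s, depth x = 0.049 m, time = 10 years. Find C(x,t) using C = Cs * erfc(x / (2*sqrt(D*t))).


t_seconds = 10 * 365.25 * 24 * 3600 = 315576000.0 s
arg = 0.049 / (2 * sqrt(1.61e-12 * 315576000.0))
= 1.0869
erfc(1.0869) = 0.1243
C = 0.38 * 0.1243 = 0.0472%

0.0472


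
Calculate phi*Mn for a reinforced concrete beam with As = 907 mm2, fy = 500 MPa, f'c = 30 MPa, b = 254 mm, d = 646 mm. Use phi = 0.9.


a = As * fy / (0.85 * f'c * b)
= 907 * 500 / (0.85 * 30 * 254)
= 70.017 mm
Mn = As * fy * (d - a/2) / 10^6
= 277.0846 kN-m
phi*Mn = 0.9 * 277.0846 = 249.38 kN-m

249.38


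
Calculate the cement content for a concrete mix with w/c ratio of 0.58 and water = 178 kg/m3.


Cement = water / (w/c)
= 178 / 0.58
= 306.9 kg/m3

306.9


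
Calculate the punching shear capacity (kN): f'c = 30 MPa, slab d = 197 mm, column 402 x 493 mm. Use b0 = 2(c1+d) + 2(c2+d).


b0 = 2*(402 + 197) + 2*(493 + 197) = 2578 mm
Vc = 0.33 * sqrt(30) * 2578 * 197 / 1000
= 917.96 kN

917.96


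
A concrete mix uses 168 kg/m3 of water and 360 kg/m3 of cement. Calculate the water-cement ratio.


w/c = water / cement
w/c = 168 / 360 = 0.467

0.467


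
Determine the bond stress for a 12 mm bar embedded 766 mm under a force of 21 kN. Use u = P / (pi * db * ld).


u = P / (pi * db * ld)
= 21 * 1000 / (pi * 12 * 766)
= 0.727 MPa

0.727


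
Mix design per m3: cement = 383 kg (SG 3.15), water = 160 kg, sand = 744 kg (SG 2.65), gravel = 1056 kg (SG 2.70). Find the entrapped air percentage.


Vol cement = 383 / (3.15 * 1000) = 0.121587 m3
Vol water = 160 / 1000 = 0.16 m3
Vol sand = 744 / (2.65 * 1000) = 0.280755 m3
Vol gravel = 1056 / (2.70 * 1000) = 0.391111 m3
Total solid + water volume = 0.953453 m3
Air = (1 - 0.953453) * 100 = 4.65%

4.65


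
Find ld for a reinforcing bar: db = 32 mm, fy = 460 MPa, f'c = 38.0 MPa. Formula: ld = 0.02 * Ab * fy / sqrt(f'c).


Ab = pi * 32^2 / 4 = 804.248 mm2
ld = 0.02 * 804.248 * 460 / sqrt(38.0)
= 1200.3 mm

1200.3


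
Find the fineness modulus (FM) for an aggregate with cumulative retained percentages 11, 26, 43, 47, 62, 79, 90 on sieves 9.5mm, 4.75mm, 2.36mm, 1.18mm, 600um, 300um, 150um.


FM = sum(cumulative % retained) / 100
= 358 / 100
= 3.58

3.58


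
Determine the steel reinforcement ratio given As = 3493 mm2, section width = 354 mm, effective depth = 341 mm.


rho = As / (b * d)
= 3493 / (354 * 341)
= 0.0289

0.0289


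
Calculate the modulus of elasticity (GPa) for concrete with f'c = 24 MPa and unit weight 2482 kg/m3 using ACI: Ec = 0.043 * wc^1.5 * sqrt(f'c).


Ec = 0.043 * 2482^1.5 * sqrt(24) / 1000
= 26.05 GPa

26.05


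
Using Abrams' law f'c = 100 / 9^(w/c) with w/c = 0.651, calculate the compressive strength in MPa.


f'c = 100 / 9^0.651
= 100 / 4.18
= 23.92 MPa

23.92


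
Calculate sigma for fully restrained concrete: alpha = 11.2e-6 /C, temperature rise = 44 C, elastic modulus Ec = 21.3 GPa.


sigma = alpha * dT * Ec
= 11.2e-6 * 44 * 21.3 * 1000
= 10.497 MPa

10.497


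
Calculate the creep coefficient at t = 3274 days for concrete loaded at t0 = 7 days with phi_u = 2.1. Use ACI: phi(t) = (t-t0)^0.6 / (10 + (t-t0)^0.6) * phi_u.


dt = 3274 - 7 = 3267
phi = 3267^0.6 / (10 + 3267^0.6) * 2.1
= 1.948

1.948


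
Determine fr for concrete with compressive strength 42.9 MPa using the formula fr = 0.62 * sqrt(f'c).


fr = 0.62 * sqrt(42.9)
= 4.061 MPa

4.061


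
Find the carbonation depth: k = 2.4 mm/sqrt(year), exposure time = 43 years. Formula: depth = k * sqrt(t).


depth = k * sqrt(t)
= 2.4 * sqrt(43)
= 15.74 mm

15.74


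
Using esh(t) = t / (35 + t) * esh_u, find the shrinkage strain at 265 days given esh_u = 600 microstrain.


esh(265) = 265 / (35 + 265) * 600
= 265 / 300 * 600
= 530.0 microstrain

530.0


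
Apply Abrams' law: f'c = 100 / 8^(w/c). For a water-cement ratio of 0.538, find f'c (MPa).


f'c = 100 / 8^0.538
= 100 / 3.061
= 32.67 MPa

32.67


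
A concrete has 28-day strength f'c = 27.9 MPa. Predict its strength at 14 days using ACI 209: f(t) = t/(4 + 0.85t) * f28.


f(14) = 14 / (4 + 0.85 * 14) * 27.9
= 14 / 15.9 * 27.9
= 24.57 MPa

24.57


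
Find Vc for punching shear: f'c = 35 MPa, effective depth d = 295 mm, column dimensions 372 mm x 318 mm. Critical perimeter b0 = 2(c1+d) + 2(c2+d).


b0 = 2*(372 + 295) + 2*(318 + 295) = 2560 mm
Vc = 0.33 * sqrt(35) * 2560 * 295 / 1000
= 1474.38 kN

1474.38


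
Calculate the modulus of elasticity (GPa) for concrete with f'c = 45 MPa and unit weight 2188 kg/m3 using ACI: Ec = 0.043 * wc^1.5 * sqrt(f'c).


Ec = 0.043 * 2188^1.5 * sqrt(45) / 1000
= 29.52 GPa

29.52


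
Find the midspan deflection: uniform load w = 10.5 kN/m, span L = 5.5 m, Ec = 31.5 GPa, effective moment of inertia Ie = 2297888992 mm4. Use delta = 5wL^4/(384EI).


Convert: L = 5.5 m = 5500 mm, Ec = 31.5 GPa = 31500 MPa
delta = 5 * 10.5 * 5500^4 / (384 * 31500 * 2297888992)
= 1.73 mm

1.73


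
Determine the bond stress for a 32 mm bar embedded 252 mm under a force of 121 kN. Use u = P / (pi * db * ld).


u = P / (pi * db * ld)
= 121 * 1000 / (pi * 32 * 252)
= 4.776 MPa

4.776


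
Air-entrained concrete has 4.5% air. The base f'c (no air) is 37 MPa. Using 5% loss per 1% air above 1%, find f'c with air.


Strength loss = (4.5 - 1) * 5 = 17.5%
f'c = 37 * (1 - 17.5/100)
= 30.52 MPa

30.52


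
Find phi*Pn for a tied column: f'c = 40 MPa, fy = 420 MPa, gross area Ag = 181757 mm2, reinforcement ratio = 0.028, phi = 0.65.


Ast = rho * Ag = 0.028 * 181757 = 5089.196 mm2
phi*Pn = 0.65 * 0.80 * (0.85 * 40 * (181757 - 5089.196) + 420 * 5089.196) / 1000
= 4234.97 kN

4234.97


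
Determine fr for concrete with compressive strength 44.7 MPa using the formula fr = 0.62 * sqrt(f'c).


fr = 0.62 * sqrt(44.7)
= 4.145 MPa

4.145


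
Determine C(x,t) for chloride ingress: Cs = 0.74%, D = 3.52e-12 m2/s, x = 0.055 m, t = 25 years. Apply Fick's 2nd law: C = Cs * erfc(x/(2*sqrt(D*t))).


t_seconds = 25 * 365.25 * 24 * 3600 = 788940000.0 s
arg = 0.055 / (2 * sqrt(3.52e-12 * 788940000.0))
= 0.5218
erfc(0.5218) = 0.4605
C = 0.74 * 0.4605 = 0.3408%

0.3408


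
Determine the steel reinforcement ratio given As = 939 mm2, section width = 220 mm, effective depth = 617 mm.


rho = As / (b * d)
= 939 / (220 * 617)
= 0.0069

0.0069


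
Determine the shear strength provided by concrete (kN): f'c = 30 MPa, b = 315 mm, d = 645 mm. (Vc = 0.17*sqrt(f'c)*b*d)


Vc = 0.17 * sqrt(30) * 315 * 645 / 1000
= 189.18 kN

189.18


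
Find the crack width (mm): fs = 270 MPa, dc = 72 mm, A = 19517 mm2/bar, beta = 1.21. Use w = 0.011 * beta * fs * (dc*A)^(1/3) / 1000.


w = 0.011 * beta * fs * (dc * A)^(1/3) / 1000
= 0.011 * 1.21 * 270 * (72 * 19517)^(1/3) / 1000
= 0.403 mm

0.403


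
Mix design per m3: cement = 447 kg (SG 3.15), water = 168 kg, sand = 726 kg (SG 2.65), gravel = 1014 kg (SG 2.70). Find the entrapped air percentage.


Vol cement = 447 / (3.15 * 1000) = 0.141905 m3
Vol water = 168 / 1000 = 0.168 m3
Vol sand = 726 / (2.65 * 1000) = 0.273962 m3
Vol gravel = 1014 / (2.70 * 1000) = 0.375556 m3
Total solid + water volume = 0.959423 m3
Air = (1 - 0.959423) * 100 = 4.06%

4.06


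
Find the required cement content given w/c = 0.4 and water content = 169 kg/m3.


Cement = water / (w/c)
= 169 / 0.4
= 422.5 kg/m3

422.5
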